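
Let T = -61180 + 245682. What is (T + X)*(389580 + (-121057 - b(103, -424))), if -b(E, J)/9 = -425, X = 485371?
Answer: 177314043354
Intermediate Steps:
T = 184502
b(E, J) = 3825 (b(E, J) = -9*(-425) = 3825)
(T + X)*(389580 + (-121057 - b(103, -424))) = (184502 + 485371)*(389580 + (-121057 - 1*3825)) = 669873*(389580 + (-121057 - 3825)) = 669873*(389580 - 124882) = 669873*264698 = 177314043354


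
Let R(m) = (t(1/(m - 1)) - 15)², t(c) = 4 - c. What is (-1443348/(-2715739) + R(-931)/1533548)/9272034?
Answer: 213659496833875115/3726917110442111821875328 ≈ 5.7329e-8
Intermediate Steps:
R(m) = (-11 - 1/(-1 + m))² (R(m) = ((4 - 1/(m - 1)) - 15)² = ((4 - 1/(-1 + m)) - 15)² = (-11 - 1/(-1 + m))²)
(-1443348/(-2715739) + R(-931)/1533548)/9272034 = (-1443348/(-2715739) + ((10 - 11*(-931))²/(-1 - 931)²)/1533548)/9272034 = (-1443348*(-1/2715739) + ((10 + 10241)²/(-932)²)*(1/1533548))*(1/9272034) = (1443348/2715739 + ((1/868624)*10251²)*(1/1533548))*(1/9272034) = (1443348/2715739 + ((1/868624)*105083001)*(1/1533548))*(1/9272034) = (1443348/2715739 + (105083001/868624)*(1/1533548))*(1/9272034) = (1443348/2715739 + 105083001/1332076597952)*(1/9272034) = (1922935471504876035/3617572368045566528)*(1/9272034) = 213659496833875115/3726917110442111821875328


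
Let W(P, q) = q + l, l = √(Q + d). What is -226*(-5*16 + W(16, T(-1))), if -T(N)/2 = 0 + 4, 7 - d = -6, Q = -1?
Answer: 19888 - 452*√3 ≈ 19105.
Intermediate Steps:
d = 13 (d = 7 - 1*(-6) = 7 + 6 = 13)
T(N) = -8 (T(N) = -2*(0 + 4) = -2*4 = -8)
l = 2*√3 (l = √(-1 + 13) = √12 = 2*√3 ≈ 3.4641)
W(P, q) = q + 2*√3
-226*(-5*16 + W(16, T(-1))) = -226*(-5*16 + (-8 + 2*√3)) = -226*(-80 + (-8 + 2*√3)) = -226*(-88 + 2*√3) = 19888 - 452*√3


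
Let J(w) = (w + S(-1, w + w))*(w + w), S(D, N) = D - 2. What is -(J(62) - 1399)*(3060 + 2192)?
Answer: -31076084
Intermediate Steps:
S(D, N) = -2 + D
J(w) = 2*w*(-3 + w) (J(w) = (w + (-2 - 1))*(w + w) = (w - 3)*(2*w) = (-3 + w)*(2*w) = 2*w*(-3 + w))
-(J(62) - 1399)*(3060 + 2192) = -(2*62*(-3 + 62) - 1399)*(3060 + 2192) = -(2*62*59 - 1399)*5252 = -(7316 - 1399)*5252 = -5917*5252 = -1*31076084 = -31076084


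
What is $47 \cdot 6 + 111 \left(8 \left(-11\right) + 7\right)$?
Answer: $-8709$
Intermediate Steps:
$47 \cdot 6 + 111 \left(8 \left(-11\right) + 7\right) = 282 + 111 \left(-88 + 7\right) = 282 + 111 \left(-81\right) = 282 - 8991 = -8709$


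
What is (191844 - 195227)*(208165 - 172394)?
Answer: -121013293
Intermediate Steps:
(191844 - 195227)*(208165 - 172394) = -3383*35771 = -121013293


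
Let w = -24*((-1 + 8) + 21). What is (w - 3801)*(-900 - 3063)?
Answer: 17726499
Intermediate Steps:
w = -672 (w = -24*(7 + 21) = -24*28 = -672)
(w - 3801)*(-900 - 3063) = (-672 - 3801)*(-900 - 3063) = -4473*(-3963) = 17726499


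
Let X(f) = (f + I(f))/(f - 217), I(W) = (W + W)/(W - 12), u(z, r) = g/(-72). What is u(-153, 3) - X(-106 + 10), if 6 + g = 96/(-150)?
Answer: -19607/93900 ≈ -0.20881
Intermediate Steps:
g = -166/25 (g = -6 + 96/(-150) = -6 + 96*(-1/150) = -6 - 16/25 = -166/25 ≈ -6.6400)
u(z, r) = 83/900 (u(z, r) = -166/25/(-72) = -166/25*(-1/72) = 83/900)
I(W) = 2*W/(-12 + W) (I(W) = (2*W)/(-12 + W) = 2*W/(-12 + W))
X(f) = (f + 2*f/(-12 + f))/(-217 + f) (X(f) = (f + 2*f/(-12 + f))/(f - 217) = (f + 2*f/(-12 + f))/(-217 + f))
u(-153, 3) - X(-106 + 10) = 83/900 - (-106 + 10)*(-10 + (-106 + 10))/((-217 + (-106 + 10))*(-12 + (-106 + 10))) = 83/900 - (-96)*(-10 - 96)/((-217 - 96)*(-12 - 96)) = 83/900 - (-96)*(-106)/((-313)*(-108)) = 83/900 - (-96)*(-1)*(-1)*(-106)/(313*108) = 83/900 - 1*848/2817 = 83/900 - 848/2817 = -19607/93900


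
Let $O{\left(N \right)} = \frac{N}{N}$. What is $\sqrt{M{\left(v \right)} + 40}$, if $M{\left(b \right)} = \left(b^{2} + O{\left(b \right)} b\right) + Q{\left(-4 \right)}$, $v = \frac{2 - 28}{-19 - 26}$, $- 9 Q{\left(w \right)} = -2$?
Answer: $\frac{4 \sqrt{5206}}{45} \approx 6.4136$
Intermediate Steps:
$Q{\left(w \right)} = \frac{2}{9}$ ($Q{\left(w \right)} = \left(- \frac{1}{9}\right) \left(-2\right) = \frac{2}{9}$)
$O{\left(N \right)} = 1$
$v = \frac{26}{45}$ ($v = - \frac{26}{-45} = \left(-26\right) \left(- \frac{1}{45}\right) = \frac{26}{45} \approx 0.57778$)
$M{\left(b \right)} = \frac{2}{9} + b + b^{2}$ ($M{\left(b \right)} = \left(b^{2} + 1 b\right) + \frac{2}{9} = \left(b^{2} + b\right) + \frac{2}{9} = \left(b + b^{2}\right) + \frac{2}{9} = \frac{2}{9} + b + b^{2}$)
$\sqrt{M{\left(v \right)} + 40} = \sqrt{\left(\frac{2}{9} + \frac{26}{45} + \left(\frac{26}{45}\right)^{2}\right) + 40} = \sqrt{\left(\frac{2}{9} + \frac{26}{45} + \frac{676}{2025}\right) + 40} = \sqrt{\frac{2296}{2025} + 40} = \sqrt{\frac{83296}{2025}} = \frac{4 \sqrt{5206}}{45}$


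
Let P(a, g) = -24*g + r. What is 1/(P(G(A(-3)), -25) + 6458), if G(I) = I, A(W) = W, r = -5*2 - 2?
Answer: 1/7046 ≈ 0.00014192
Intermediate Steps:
r = -12 (r = -10 - 2 = -12)
P(a, g) = -12 - 24*g (P(a, g) = -24*g - 12 = -12 - 24*g)
1/(P(G(A(-3)), -25) + 6458) = 1/((-12 - 24*(-25)) + 6458) = 1/((-12 + 600) + 6458) = 1/(588 + 6458) = 1/7046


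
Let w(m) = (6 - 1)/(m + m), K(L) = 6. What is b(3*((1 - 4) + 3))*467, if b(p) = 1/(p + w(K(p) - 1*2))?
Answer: 3736/5 ≈ 747.20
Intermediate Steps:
w(m) = 5/(2*m) (w(m) = 5/((2*m)) = 5*(1/(2*m)) = 5/(2*m))
b(p) = 1/(5/8 + p) (b(p) = 1/(p + 5/(2*(6 - 1*2))) = 1/(p + 5/(2*(6 - 2))) = 1/(p + (5/2)/4) = 1/(p + (5/2)*(1/4)) = 1/(p + 5/8) = 1/(5/8 + p))
b(3*((1 - 4) + 3))*467 = (8/(5 + 8*(3*((1 - 4) + 3))))*467 = (8/(5 + 8*(3*(-3 + 3))))*467 = (8/(5 + 8*(3*0)))*467 = (8/(5 + 8*0))*467 = (8/(5 + 0))*467 = (8/5)*467 = 3736/5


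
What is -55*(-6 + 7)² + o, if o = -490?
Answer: -545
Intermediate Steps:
-55*(-6 + 7)² + o = -55*(-6 + 7)² - 490 = -55*1² - 490 = -55*1 - 490 = -55 - 490 = -545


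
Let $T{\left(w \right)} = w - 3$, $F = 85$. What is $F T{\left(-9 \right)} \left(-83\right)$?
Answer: $84660$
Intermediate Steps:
$T{\left(w \right)} = -3 + w$
$F T{\left(-9 \right)} \left(-83\right) = 85 \left(-3 - 9\right) \left(-83\right) = 85 \left(-12\right) \left(-83\right) = \left(-1020\right) \left(-83\right) = 84660$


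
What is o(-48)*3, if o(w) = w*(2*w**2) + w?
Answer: -663696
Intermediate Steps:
o(w) = w + 2*w**3 (o(w) = 2*w**3 + w = w + 2*w**3)
o(-48)*3 = (-48 + 2*(-48)**3)*3 = (-48 + 2*(-110592))*3 = (-48 - 221184)*3 = -221232*3 = -663696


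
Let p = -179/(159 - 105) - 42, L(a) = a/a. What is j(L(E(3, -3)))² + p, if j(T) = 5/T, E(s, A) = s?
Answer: -1097/54 ≈ -20.315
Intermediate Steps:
L(a) = 1
p = -2447/54 (p = -179/54 - 42 = -2447/54 ≈ -45.315)
j(L(E(3, -3)))² + p = (5/1)² - 2447/54 = (5*1)² - 2447/54 = 5² - 2447/54 = 25 - 2447/54 = -1097/54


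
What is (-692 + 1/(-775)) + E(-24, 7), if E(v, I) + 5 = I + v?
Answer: -553351/775 ≈ -714.00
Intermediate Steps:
E(v, I) = -5 + I + v (E(v, I) = -5 + (I + v) = -5 + I + v)
(-692 + 1/(-775)) + E(-24, 7) = (-692 + 1/(-775)) + (-5 + 7 - 24) = (-692 - 1/775) - 22 = -536301/775 - 22 = -553351/775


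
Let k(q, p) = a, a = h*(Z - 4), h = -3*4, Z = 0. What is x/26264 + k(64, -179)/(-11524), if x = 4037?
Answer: 168887/1129352 ≈ 0.14954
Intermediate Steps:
h = -12
a = 48 (a = -12*(0 - 4) = -12*(-4) = 48)
k(q, p) = 48
x/26264 + k(64, -179)/(-11524) = 4037/26264 + 48/(-11524) = 4037*(1/26264) + 48*(-1/11524) = 4037/26264 - 12/2881 = 168887/1129352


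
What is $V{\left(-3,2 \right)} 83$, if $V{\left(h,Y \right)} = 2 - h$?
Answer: $415$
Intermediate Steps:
$V{\left(-3,2 \right)} 83 = \left(2 - -3\right) 83 = \left(2 + 3\right) 83 = 5 \cdot 83 = 415$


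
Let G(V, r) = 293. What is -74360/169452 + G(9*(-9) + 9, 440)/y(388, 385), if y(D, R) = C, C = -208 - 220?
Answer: -20368879/18131364 ≈ -1.1234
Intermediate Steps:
C = -428
y(D, R) = -428
-74360/169452 + G(9*(-9) + 9, 440)/y(388, 385) = -74360/169452 + 293/(-428) = -74360*1/169452 + 293*(-1/428) = -18590/42363 - 293/428 = -20368879/18131364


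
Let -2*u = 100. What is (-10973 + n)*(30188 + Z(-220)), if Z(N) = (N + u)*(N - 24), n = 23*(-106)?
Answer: -1288367948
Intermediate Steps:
u = -50 (u = -½*100 = -50)
n = -2438
Z(N) = (-50 + N)*(-24 + N) (Z(N) = (N - 50)*(N - 24) = (-50 + N)*(-24 + N))
(-10973 + n)*(30188 + Z(-220)) = (-10973 - 2438)*(30188 + (1200 + (-220)² - 74*(-220))) = -13411*(30188 + (1200 + 48400 + 16280)) = -13411*(30188 + 65880) = -13411*96068 = -1288367948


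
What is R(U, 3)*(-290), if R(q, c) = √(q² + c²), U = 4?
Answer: -1450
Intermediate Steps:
R(q, c) = √(c² + q²)
R(U, 3)*(-290) = √(3² + 4²)*(-290) = √(9 + 16)*(-290) = √25*(-290) = 5*(-290) = -1450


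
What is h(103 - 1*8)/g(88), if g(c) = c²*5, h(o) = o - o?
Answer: 0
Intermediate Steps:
h(o) = 0
g(c) = 5*c²
h(103 - 1*8)/g(88) = 0/((5*88²)) = 0/((5*7744)) = 0/38720 = 0*(1/38720) = 0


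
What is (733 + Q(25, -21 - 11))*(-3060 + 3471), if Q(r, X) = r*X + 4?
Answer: -25893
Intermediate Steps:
Q(r, X) = 4 + X*r (Q(r, X) = X*r + 4 = 4 + X*r)
(733 + Q(25, -21 - 11))*(-3060 + 3471) = (733 + (4 + (-21 - 11)*25))*(-3060 + 3471) = (733 + (4 - 32*25))*411 = (733 + (4 - 800))*411 = (733 - 796)*411 = -63*411 = -25893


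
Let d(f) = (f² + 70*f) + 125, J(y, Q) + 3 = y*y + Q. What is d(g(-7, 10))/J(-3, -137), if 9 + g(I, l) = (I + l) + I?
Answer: 616/131 ≈ 4.7023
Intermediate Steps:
J(y, Q) = -3 + Q + y² (J(y, Q) = -3 + (y*y + Q) = -3 + (y² + Q) = -3 + (Q + y²) = -3 + Q + y²)
g(I, l) = -9 + l + 2*I (g(I, l) = -9 + ((I + l) + I) = -9 + (l + 2*I) = -9 + l + 2*I)
d(f) = 125 + f² + 70*f
d(g(-7, 10))/J(-3, -137) = (125 + (-9 + 10 + 2*(-7))² + 70*(-9 + 10 + 2*(-7)))/(-3 - 137 + (-3)²) = (125 + (-9 + 10 - 14)² + 70*(-9 + 10 - 14))/(-3 - 137 + 9) = (125 + (-13)² + 70*(-13))/(-131) = (125 + 169 - 910)*(-1/131) = -616*(-1/131) = 616/131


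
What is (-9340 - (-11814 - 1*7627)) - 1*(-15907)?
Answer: 26008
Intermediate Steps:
(-9340 - (-11814 - 1*7627)) - 1*(-15907) = (-9340 - (-11814 - 7627)) + 15907 = (-9340 - 1*(-19441)) + 15907 = (-9340 + 19441) + 15907 = 10101 + 15907 = 26008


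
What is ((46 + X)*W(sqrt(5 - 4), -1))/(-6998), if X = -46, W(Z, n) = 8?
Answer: 0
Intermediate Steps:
((46 + X)*W(sqrt(5 - 4), -1))/(-6998) = ((46 - 46)*8)/(-6998) = (0*8)*(-1/6998) = 0*(-1/6998) = 0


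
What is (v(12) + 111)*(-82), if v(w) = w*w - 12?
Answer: -19926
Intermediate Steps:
v(w) = -12 + w**2 (v(w) = w**2 - 12 = -12 + w**2)
(v(12) + 111)*(-82) = ((-12 + 12**2) + 111)*(-82) = ((-12 + 144) + 111)*(-82) = (132 + 111)*(-82) = 243*(-82) = -19926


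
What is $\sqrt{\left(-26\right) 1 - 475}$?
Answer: $i \sqrt{501} \approx 22.383 i$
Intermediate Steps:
$\sqrt{\left(-26\right) 1 - 475} = \sqrt{-26 - 475} = \sqrt{-501} = i \sqrt{501}$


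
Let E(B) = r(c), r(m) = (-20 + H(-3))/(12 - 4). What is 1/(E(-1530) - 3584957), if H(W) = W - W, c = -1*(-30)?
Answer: -2/7169919 ≈ -2.7894e-7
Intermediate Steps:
c = 30
H(W) = 0
r(m) = -5/2 (r(m) = (-20 + 0)/(12 - 4) = -20/8 = -20*⅛ = -5/2)
E(B) = -5/2
1/(E(-1530) - 3584957) = 1/(-5/2 - 3584957) = 1/(-7169919/2) = -2/7169919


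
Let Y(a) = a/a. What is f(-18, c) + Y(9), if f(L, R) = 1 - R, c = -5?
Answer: 7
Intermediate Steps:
Y(a) = 1
f(-18, c) + Y(9) = (1 - 1*(-5)) + 1 = (1 + 5) + 1 = 6 + 1 = 7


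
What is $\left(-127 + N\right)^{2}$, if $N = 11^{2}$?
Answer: $36$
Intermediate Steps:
$N = 121$
$\left(-127 + N\right)^{2} = \left(-127 + 121\right)^{2} = \left(-6\right)^{2} = 36$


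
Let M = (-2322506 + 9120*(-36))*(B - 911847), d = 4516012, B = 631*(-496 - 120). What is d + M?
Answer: 3447517714530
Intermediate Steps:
B = -388696 (B = 631*(-616) = -388696)
M = 3447513198518 (M = (-2322506 + 9120*(-36))*(-388696 - 911847) = (-2322506 - 328320)*(-1300543) = -2650826*(-1300543) = 3447513198518)
d + M = 4516012 + 3447513198518 = 3447517714530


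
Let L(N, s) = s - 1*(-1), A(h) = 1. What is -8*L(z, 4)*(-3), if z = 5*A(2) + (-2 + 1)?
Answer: 120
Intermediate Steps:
z = 4 (z = 5*1 + (-2 + 1) = 5 - 1 = 4)
L(N, s) = 1 + s (L(N, s) = s + 1 = 1 + s)
-8*L(z, 4)*(-3) = -8*(1 + 4)*(-3) = -8*5*(-3) = -40*(-3) = 120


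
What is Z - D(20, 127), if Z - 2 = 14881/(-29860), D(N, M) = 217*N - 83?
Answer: -127069181/29860 ≈ -4255.5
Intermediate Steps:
D(N, M) = -83 + 217*N
Z = 44839/29860 (Z = 2 + 14881/(-29860) = 2 + 14881*(-1/29860) = 2 - 14881/29860 = 44839/29860 ≈ 1.5016)
Z - D(20, 127) = 44839/29860 - (-83 + 217*20) = 44839/29860 - (-83 + 4340) = 44839/29860 - 1*4257 = 44839/29860 - 4257 = -127069181/29860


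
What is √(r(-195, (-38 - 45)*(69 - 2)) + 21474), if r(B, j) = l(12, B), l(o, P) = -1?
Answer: √21473 ≈ 146.54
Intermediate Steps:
r(B, j) = -1
√(r(-195, (-38 - 45)*(69 - 2)) + 21474) = √(-1 + 21474) = √21473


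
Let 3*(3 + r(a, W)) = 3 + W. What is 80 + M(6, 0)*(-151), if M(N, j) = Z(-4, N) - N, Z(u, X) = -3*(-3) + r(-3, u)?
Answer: 391/3 ≈ 130.33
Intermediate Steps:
r(a, W) = -2 + W/3 (r(a, W) = -3 + (3 + W)/3 = -3 + (1 + W/3) = -2 + W/3)
Z(u, X) = 7 + u/3 (Z(u, X) = -3*(-3) + (-2 + u/3) = 9 + (-2 + u/3) = 7 + u/3)
M(N, j) = 17/3 - N (M(N, j) = (7 + (⅓)*(-4)) - N = (7 - 4/3) - N = 17/3 - N)
80 + M(6, 0)*(-151) = 80 + (17/3 - 1*6)*(-151) = 80 + (17/3 - 6)*(-151) = 80 - ⅓*(-151) = 80 + 151/3 = 391/3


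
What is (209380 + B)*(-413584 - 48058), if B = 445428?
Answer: -302286874736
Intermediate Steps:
(209380 + B)*(-413584 - 48058) = (209380 + 445428)*(-413584 - 48058) = 654808*(-461642) = -302286874736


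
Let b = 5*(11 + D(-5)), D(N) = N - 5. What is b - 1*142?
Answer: -137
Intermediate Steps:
D(N) = -5 + N
b = 5 (b = 5*(11 + (-5 - 5)) = 5*(11 - 10) = 5*1 = 5)
b - 1*142 = 5 - 1*142 = 5 - 142 = -137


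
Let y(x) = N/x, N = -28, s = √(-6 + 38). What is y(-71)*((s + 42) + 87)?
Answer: 3612/71 + 112*√2/71 ≈ 53.104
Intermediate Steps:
s = 4*√2 (s = √32 = 4*√2 ≈ 5.6569)
y(x) = -28/x
y(-71)*((s + 42) + 87) = (-28/(-71))*((4*√2 + 42) + 87) = (-28*(-1/71))*((42 + 4*√2) + 87) = 28*(129 + 4*√2)/71 = 3612/71 + 112*√2/71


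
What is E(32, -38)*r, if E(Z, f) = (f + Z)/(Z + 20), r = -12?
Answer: 18/13 ≈ 1.3846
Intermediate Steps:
E(Z, f) = (Z + f)/(20 + Z)
E(32, -38)*r = ((32 - 38)/(20 + 32))*(-12) = (-6/52)*(-12) = ((1/52)*(-6))*(-12) = -3/26*(-12) = 18/13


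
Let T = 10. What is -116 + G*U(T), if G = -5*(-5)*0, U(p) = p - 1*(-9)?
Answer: -116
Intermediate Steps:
U(p) = 9 + p (U(p) = p + 9 = 9 + p)
G = 0 (G = 25*0 = 0)
-116 + G*U(T) = -116 + 0*(9 + 10) = -116 + 0*19 = -116 + 0 = -116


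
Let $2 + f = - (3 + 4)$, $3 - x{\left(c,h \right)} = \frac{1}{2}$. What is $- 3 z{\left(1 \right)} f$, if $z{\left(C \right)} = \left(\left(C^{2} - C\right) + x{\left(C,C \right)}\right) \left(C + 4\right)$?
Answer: $\frac{675}{2} \approx 337.5$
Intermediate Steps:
$x{\left(c,h \right)} = \frac{5}{2}$ ($x{\left(c,h \right)} = 3 - \frac{1}{2} = \frac{5}{2}$)
$z{\left(C \right)} = \left(4 + C\right) \left(\frac{5}{2} + C^{2} - C\right)$ ($z{\left(C \right)} = \left(\left(C^{2} - C\right) + \frac{5}{2}\right) \left(C + 4\right) = \left(\frac{5}{2} + C^{2} - C\right) \left(4 + C\right) = \left(4 + C\right) \left(\frac{5}{2} + C^{2} - C\right)$)
$f = -9$ ($f = -2 - \left(3 + 4\right) = -2 - 7 = -9$)
$- 3 z{\left(1 \right)} f = - 3 \left(10 + 1^{3} + 3 \cdot 1^{2} - \frac{3}{2}\right) \left(-9\right) = - 3 \left(10 + 1 + 3 \cdot 1 - \frac{3}{2}\right) \left(-9\right) = - 3 \left(10 + 1 + 3 - \frac{3}{2}\right) \left(-9\right) = \left(-3\right) \frac{25}{2} \left(-9\right) = \left(- \frac{75}{2}\right) \left(-9\right) = \frac{675}{2}$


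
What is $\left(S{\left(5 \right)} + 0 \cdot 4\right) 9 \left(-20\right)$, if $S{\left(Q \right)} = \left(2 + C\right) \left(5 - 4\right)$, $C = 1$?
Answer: $-540$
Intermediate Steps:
$S{\left(Q \right)} = 3$ ($S{\left(Q \right)} = \left(2 + 1\right) \left(5 - 4\right) = 3 \cdot 1 = 3$)
$\left(S{\left(5 \right)} + 0 \cdot 4\right) 9 \left(-20\right) = \left(3 + 0 \cdot 4\right) 9 \left(-20\right) = \left(3 + 0\right) 9 \left(-20\right) = 3 \cdot 9 \left(-20\right) = 27 \left(-20\right) = -540$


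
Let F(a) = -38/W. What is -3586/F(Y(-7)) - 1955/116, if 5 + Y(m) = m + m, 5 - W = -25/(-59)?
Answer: 53965205/130036 ≈ 415.00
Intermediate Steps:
W = 270/59 (W = 5 - (-25)/(-59) = 5 - (-25)*(-1)/59 = 5 - 1*25/59 = 5 - 25/59 = 270/59 ≈ 4.5763)
Y(m) = -5 + 2*m (Y(m) = -5 + (m + m) = -5 + 2*m)
F(a) = -1121/135 (F(a) = -38/270/59 = -38*59/270 = -1121/135)
-3586/F(Y(-7)) - 1955/116 = -3586/(-1121/135) - 1955/116 = -3586*(-135/1121) - 1955*1/116 = 484110/1121 - 1955/116 = 53965205/130036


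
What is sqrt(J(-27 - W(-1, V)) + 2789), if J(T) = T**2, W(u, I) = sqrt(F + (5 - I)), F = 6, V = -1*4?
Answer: sqrt(3533 + 54*sqrt(15)) ≈ 61.173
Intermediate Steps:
V = -4
W(u, I) = sqrt(11 - I) (W(u, I) = sqrt(6 + (5 - I)) = sqrt(11 - I))
sqrt(J(-27 - W(-1, V)) + 2789) = sqrt((-27 - sqrt(11 - 1*(-4)))**2 + 2789) = sqrt((-27 - sqrt(11 + 4))**2 + 2789) = sqrt((-27 - sqrt(15))**2 + 2789) = sqrt(2789 + (-27 - sqrt(15))**2)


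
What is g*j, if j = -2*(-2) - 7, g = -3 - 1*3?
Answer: 18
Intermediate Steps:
g = -6 (g = -3 - 3 = -6)
j = -3 (j = 4 - 7 = -3)
g*j = -6*(-3) = 18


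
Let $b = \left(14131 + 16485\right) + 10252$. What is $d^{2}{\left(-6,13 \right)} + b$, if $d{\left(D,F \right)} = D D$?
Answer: $42164$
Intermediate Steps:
$d{\left(D,F \right)} = D^{2}$
$b = 40868$ ($b = 30616 + 10252 = 40868$)
$d^{2}{\left(-6,13 \right)} + b = \left(\left(-6\right)^{2}\right)^{2} + 40868 = 36^{2} + 40868 = 1296 + 40868 = 42164$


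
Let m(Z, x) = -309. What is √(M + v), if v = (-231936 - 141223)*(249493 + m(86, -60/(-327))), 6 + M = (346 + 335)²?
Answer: I*√92984788501 ≈ 3.0493e+5*I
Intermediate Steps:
M = 463755 (M = -6 + (346 + 335)² = -6 + 681² = -6 + 463761 = 463755)
v = -92985252256 (v = (-231936 - 141223)*(249493 - 309) = -373159*249184 = -92985252256)
√(M + v) = √(463755 - 92985252256) = √(-92984788501) = I*√92984788501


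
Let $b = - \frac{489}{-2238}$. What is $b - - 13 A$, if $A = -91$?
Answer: $- \frac{882355}{746} \approx -1182.8$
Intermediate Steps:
$b = \frac{163}{746}$ ($b = \left(-489\right) \left(- \frac{1}{2238}\right) = \frac{163}{746} \approx 0.2185$)
$b - - 13 A = \frac{163}{746} - \left(-13\right) \left(-91\right) = \frac{163}{746} - 1183 = - \frac{882355}{746}$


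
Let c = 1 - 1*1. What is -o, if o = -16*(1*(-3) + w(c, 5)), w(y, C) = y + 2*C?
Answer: 112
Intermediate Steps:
c = 0 (c = 1 - 1 = 0)
o = -112 (o = -16*(1*(-3) + (0 + 2*5)) = -16*(-3 + (0 + 10)) = -16*(-3 + 10) = -16*7 = -112)
-o = -1*(-112) = 112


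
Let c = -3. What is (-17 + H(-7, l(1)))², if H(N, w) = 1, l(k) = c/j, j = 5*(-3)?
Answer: 256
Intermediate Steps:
j = -15
l(k) = ⅕ (l(k) = -3/(-15) = -3*(-1/15) = ⅕)
(-17 + H(-7, l(1)))² = (-17 + 1)² = (-16)² = 256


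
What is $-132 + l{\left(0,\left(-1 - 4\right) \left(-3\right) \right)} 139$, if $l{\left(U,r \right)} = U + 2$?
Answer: $146$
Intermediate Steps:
$l{\left(U,r \right)} = 2 + U$
$-132 + l{\left(0,\left(-1 - 4\right) \left(-3\right) \right)} 139 = -132 + \left(2 + 0\right) 139 = -132 + 2 \cdot 139 = -132 + 278 = 146$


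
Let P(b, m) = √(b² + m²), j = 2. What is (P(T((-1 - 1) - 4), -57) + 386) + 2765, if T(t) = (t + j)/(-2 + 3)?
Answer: 3151 + √3265 ≈ 3208.1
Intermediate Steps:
T(t) = 2 + t (T(t) = (t + 2)/(-2 + 3) = (2 + t)/1 = (2 + t)*1 = 2 + t)
(P(T((-1 - 1) - 4), -57) + 386) + 2765 = (√((2 + ((-1 - 1) - 4))² + (-57)²) + 386) + 2765 = (√((2 + (-2 - 4))² + 3249) + 386) + 2765 = (√((2 - 6)² + 3249) + 386) + 2765 = (√((-4)² + 3249) + 386) + 2765 = (√(16 + 3249) + 386) + 2765 = (√3265 + 386) + 2765 = (386 + √3265) + 2765 = 3151 + √3265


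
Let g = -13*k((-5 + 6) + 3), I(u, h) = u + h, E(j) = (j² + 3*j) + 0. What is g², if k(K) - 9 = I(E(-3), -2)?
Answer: 8281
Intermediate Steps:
E(j) = j² + 3*j
I(u, h) = h + u
k(K) = 7 (k(K) = 9 + (-2 - 3*(3 - 3)) = 9 + (-2 - 3*0) = 9 + (-2 + 0) = 9 - 2 = 7)
g = -91 (g = -13*7 = -91)
g² = (-91)² = 8281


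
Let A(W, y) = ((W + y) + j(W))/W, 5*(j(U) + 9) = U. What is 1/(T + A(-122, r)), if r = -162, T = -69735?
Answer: -610/42536763 ≈ -1.4341e-5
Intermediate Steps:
j(U) = -9 + U/5
A(W, y) = (-9 + y + 6*W/5)/W (A(W, y) = ((W + y) + (-9 + W/5))/W = (-9 + y + 6*W/5)/W)
1/(T + A(-122, r)) = 1/(-69735 + (-9 - 162 + (6/5)*(-122))/(-122)) = 1/(-69735 - (-9 - 162 - 732/5)/122) = 1/(-69735 - 1/122*(-1587/5)) = 1/(-69735 + 1587/610) = 1/(-42536763/610) = -610/42536763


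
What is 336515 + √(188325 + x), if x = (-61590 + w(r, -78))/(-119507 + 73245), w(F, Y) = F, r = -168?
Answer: 336515 + 3*√11195857506386/23131 ≈ 3.3695e+5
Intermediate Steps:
x = 30879/23131 (x = (-61590 - 168)/(-119507 + 73245) = -61758/(-46262) = -61758*(-1/46262) = 30879/23131 ≈ 1.3350)
336515 + √(188325 + x) = 336515 + √(188325 + 30879/23131) = 336515 + √(4356176454/23131) = 336515 + 3*√11195857506386/23131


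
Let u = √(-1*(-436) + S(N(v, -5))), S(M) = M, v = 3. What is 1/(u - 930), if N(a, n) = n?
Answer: -930/864469 - √431/864469 ≈ -0.0010998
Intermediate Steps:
u = √431 (u = √(-1*(-436) - 5) = √(436 - 5) = √431 ≈ 20.761)
1/(u - 930) = 1/(√431 - 930) = 1/(-930 + √431)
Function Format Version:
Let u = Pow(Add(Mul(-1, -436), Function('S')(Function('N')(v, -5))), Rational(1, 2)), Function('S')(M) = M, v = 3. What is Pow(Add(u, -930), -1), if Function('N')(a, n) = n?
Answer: Add(Rational(-930, 864469), Mul(Rational(-1, 864469), Pow(431, Rational(1, 2)))) ≈ -0.0010998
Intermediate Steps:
u = Pow(431, Rational(1, 2)) (u = Pow(Add(Mul(-1, -436), -5), Rational(1, 2)) = Pow(Add(436, -5), Rational(1, 2)) = Pow(431, Rational(1, 2)) ≈ 20.761)
Pow(Add(u, -930), -1) = Pow(Add(Pow(431, Rational(1, 2)), -930), -1) = Pow(Add(-930, Pow(431, Rational(1, 2))), -1)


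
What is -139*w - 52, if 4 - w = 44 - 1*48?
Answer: -1164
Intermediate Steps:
w = 8 (w = 4 - (44 - 1*48) = 4 - (44 - 48) = 4 - 1*(-4) = 4 + 4 = 8)
-139*w - 52 = -139*8 - 52 = -1112 - 52 = -1164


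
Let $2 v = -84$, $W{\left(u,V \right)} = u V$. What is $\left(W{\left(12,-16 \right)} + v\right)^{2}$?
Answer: $54756$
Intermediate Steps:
$W{\left(u,V \right)} = V u$
$v = -42$ ($v = \frac{1}{2} \left(-84\right) = -42$)
$\left(W{\left(12,-16 \right)} + v\right)^{2} = \left(\left(-16\right) 12 - 42\right)^{2} = \left(-192 - 42\right)^{2} = \left(-234\right)^{2} = 54756$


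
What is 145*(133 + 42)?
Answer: 25375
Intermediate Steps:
145*(133 + 42) = 145*175 = 25375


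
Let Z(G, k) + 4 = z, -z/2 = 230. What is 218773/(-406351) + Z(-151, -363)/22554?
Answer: -150669209/269554131 ≈ -0.55896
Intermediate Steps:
z = -460 (z = -2*230 = -460)
Z(G, k) = -464 (Z(G, k) = -4 - 460 = -464)
218773/(-406351) + Z(-151, -363)/22554 = 218773/(-406351) - 464/22554 = 218773*(-1/406351) - 464*1/22554 = -12869/23903 - 232/11277 = -150669209/269554131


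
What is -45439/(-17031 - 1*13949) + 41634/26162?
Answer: 1239298219/405249380 ≈ 3.0581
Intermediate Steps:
-45439/(-17031 - 1*13949) + 41634/26162 = -45439/(-17031 - 13949) + 41634*(1/26162) = -45439/(-30980) + 20817/13081 = -45439*(-1/30980) + 20817/13081 = 45439/30980 + 20817/13081 = 1239298219/405249380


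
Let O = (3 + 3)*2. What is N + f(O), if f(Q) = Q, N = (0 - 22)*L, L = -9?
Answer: 210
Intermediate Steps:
O = 12 (O = 6*2 = 12)
N = 198 (N = (0 - 22)*(-9) = -22*(-9) = 198)
N + f(O) = 198 + 12 = 210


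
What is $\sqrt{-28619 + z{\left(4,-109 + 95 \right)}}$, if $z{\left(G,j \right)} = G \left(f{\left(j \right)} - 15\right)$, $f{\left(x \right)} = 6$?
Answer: $i \sqrt{28655} \approx 169.28 i$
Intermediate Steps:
$z{\left(G,j \right)} = - 9 G$ ($z{\left(G,j \right)} = G \left(6 - 15\right) = G \left(-9\right) = - 9 G$)
$\sqrt{-28619 + z{\left(4,-109 + 95 \right)}} = \sqrt{-28619 - 36} = \sqrt{-28655} = i \sqrt{28655}$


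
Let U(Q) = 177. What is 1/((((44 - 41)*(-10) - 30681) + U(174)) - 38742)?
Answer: -1/69276 ≈ -1.4435e-5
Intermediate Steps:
1/((((44 - 41)*(-10) - 30681) + U(174)) - 38742) = 1/((((44 - 41)*(-10) - 30681) + 177) - 38742) = 1/(((3*(-10) - 30681) + 177) - 38742) = 1/(((-30 - 30681) + 177) - 38742) = 1/((-30711 + 177) - 38742) = 1/(-30534 - 38742) = 1/(-69276) = -1/69276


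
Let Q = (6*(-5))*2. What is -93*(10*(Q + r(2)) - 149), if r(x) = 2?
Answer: 67797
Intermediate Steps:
Q = -60 (Q = -30*2 = -60)
-93*(10*(Q + r(2)) - 149) = -93*(10*(-60 + 2) - 149) = -93*(10*(-58) - 149) = -93*(-580 - 149) = -93*(-729) = 67797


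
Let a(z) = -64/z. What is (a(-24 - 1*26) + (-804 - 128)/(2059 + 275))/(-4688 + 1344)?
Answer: -12847/48780600 ≈ -0.00026336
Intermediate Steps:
(a(-24 - 1*26) + (-804 - 128)/(2059 + 275))/(-4688 + 1344) = (-64/(-24 - 1*26) + (-804 - 128)/(2059 + 275))/(-4688 + 1344) = (-64/(-24 - 26) - 932/2334)/(-3344) = (-64/(-50) - 932*1/2334)*(-1/3344) = (-64*(-1/50) - 466/1167)*(-1/3344) = (32/25 - 466/1167)*(-1/3344) = (25694/29175)*(-1/3344) = -12847/48780600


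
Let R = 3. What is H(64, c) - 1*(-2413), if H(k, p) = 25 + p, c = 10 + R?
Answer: 2451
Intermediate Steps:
c = 13 (c = 10 + 3 = 13)
H(64, c) - 1*(-2413) = (25 + 13) - 1*(-2413) = 38 + 2413 = 2451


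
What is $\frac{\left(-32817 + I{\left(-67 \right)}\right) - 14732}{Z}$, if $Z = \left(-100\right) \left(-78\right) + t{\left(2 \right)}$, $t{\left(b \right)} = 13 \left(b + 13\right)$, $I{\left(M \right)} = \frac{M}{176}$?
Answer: $- \frac{8368691}{1407120} \approx -5.9474$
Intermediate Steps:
$I{\left(M \right)} = \frac{M}{176}$ ($I{\left(M \right)} = M \frac{1}{176} = \frac{M}{176}$)
$t{\left(b \right)} = 169 + 13 b$ ($t{\left(b \right)} = 13 \left(13 + b\right) = 169 + 13 b$)
$Z = 7995$ ($Z = \left(-100\right) \left(-78\right) + \left(169 + 13 \cdot 2\right) = 7800 + \left(169 + 26\right) = 7800 + 195 = 7995$)
$\frac{\left(-32817 + I{\left(-67 \right)}\right) - 14732}{Z} = \frac{\left(-32817 + \frac{1}{176} \left(-67\right)\right) - 14732}{7995} = \left(\left(-32817 - \frac{67}{176}\right) - 14732\right) \frac{1}{7995} = \left(- \frac{5775859}{176} - 14732\right) \frac{1}{7995} = \left(- \frac{8368691}{176}\right) \frac{1}{7995} = - \frac{8368691}{1407120}$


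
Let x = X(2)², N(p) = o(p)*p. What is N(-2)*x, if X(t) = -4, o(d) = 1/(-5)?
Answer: 32/5 ≈ 6.4000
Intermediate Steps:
o(d) = -⅕ (o(d) = 1*(-⅕) = -⅕)
N(p) = -p/5
x = 16 (x = (-4)² = 16)
N(-2)*x = -⅕*(-2)*16 = (⅖)*16 = 32/5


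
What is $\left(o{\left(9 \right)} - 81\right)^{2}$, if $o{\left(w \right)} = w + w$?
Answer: $3969$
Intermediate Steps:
$o{\left(w \right)} = 2 w$
$\left(o{\left(9 \right)} - 81\right)^{2} = \left(2 \cdot 9 - 81\right)^{2} = \left(18 - 81\right)^{2} = \left(-63\right)^{2} = 3969$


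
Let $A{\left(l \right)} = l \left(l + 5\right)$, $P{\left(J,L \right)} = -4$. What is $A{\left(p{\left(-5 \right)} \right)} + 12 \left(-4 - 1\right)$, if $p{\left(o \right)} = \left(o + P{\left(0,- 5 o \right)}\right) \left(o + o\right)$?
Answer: $8490$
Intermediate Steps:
$p{\left(o \right)} = 2 o \left(-4 + o\right)$ ($p{\left(o \right)} = \left(o - 4\right) \left(o + o\right) = \left(-4 + o\right) 2 o = 2 o \left(-4 + o\right)$)
$A{\left(l \right)} = l \left(5 + l\right)$
$A{\left(p{\left(-5 \right)} \right)} + 12 \left(-4 - 1\right) = 2 \left(-5\right) \left(-4 - 5\right) \left(5 + 2 \left(-5\right) \left(-4 - 5\right)\right) + 12 \left(-4 - 1\right) = 2 \left(-5\right) \left(-9\right) \left(5 + 2 \left(-5\right) \left(-9\right)\right) + 12 \left(-4 - 1\right) = 90 \left(5 + 90\right) + 12 \left(-5\right) = 90 \cdot 95 - 60 = 8550 - 60 = 8490$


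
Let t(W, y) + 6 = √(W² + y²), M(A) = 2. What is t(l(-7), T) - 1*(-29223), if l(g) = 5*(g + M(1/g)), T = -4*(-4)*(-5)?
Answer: 29217 + 5*√281 ≈ 29301.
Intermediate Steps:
T = -80 (T = 16*(-5) = -80)
l(g) = 10 + 5*g (l(g) = 5*(g + 2) = 5*(2 + g) = 10 + 5*g)
t(W, y) = -6 + √(W² + y²)
t(l(-7), T) - 1*(-29223) = (-6 + √((10 + 5*(-7))² + (-80)²)) - 1*(-29223) = (-6 + √((10 - 35)² + 6400)) + 29223 = (-6 + √((-25)² + 6400)) + 29223 = (-6 + √(625 + 6400)) + 29223 = (-6 + √7025) + 29223 = (-6 + 5*√281) + 29223 = 29217 + 5*√281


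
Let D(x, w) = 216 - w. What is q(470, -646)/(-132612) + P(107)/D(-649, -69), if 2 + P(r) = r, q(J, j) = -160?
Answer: 232831/629907 ≈ 0.36963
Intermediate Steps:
P(r) = -2 + r
q(470, -646)/(-132612) + P(107)/D(-649, -69) = -160/(-132612) + (-2 + 107)/(216 - 1*(-69)) = -160*(-1/132612) + 105/(216 + 69) = 40/33153 + 105/285 = 40/33153 + 105*(1/285) = 40/33153 + 7/19 = 232831/629907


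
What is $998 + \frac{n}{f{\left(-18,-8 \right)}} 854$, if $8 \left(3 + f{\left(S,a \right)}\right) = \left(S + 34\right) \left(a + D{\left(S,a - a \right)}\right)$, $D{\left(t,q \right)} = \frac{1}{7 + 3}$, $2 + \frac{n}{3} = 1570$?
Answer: $- \frac{9996134}{47} \approx -2.1268 \cdot 10^{5}$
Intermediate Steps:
$n = 4704$ ($n = -6 + 3 \cdot 1570 = -6 + 4710 = 4704$)
$D{\left(t,q \right)} = \frac{1}{10}$
$f{\left(S,a \right)} = -3 + \frac{\left(34 + S\right) \left(\frac{1}{10} + a\right)}{8}$ ($f{\left(S,a \right)} = -3 + \frac{\left(S + 34\right) \left(a + \frac{1}{10}\right)}{8} = -3 + \frac{\left(34 + S\right) \left(\frac{1}{10} + a\right)}{8}$)
$998 + \frac{n}{f{\left(-18,-8 \right)}} 854 = 998 + \frac{4704}{- \frac{103}{40} + \frac{1}{80} \left(-18\right) + \frac{17}{4} \left(-8\right) + \frac{1}{8} \left(-18\right) \left(-8\right)} 854 = 998 + \frac{4704}{- \frac{103}{40} - \frac{9}{40} - 34 + 18} \cdot 854 = 998 + \frac{4704}{- \frac{94}{5}} \cdot 854 = 998 + 4704 \left(- \frac{5}{94}\right) 854 = 998 - \frac{10043040}{47} = - \frac{9996134}{47}$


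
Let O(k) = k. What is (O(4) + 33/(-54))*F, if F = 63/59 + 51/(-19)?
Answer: -18422/3363 ≈ -5.4778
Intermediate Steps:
F = -1812/1121 (F = 63*(1/59) + 51*(-1/19) = 63/59 - 51/19 = -1812/1121 ≈ -1.6164)
(O(4) + 33/(-54))*F = (4 + 33/(-54))*(-1812/1121) = (4 + 33*(-1/54))*(-1812/1121) = (4 - 11/18)*(-1812/1121) = (61/18)*(-1812/1121) = -18422/3363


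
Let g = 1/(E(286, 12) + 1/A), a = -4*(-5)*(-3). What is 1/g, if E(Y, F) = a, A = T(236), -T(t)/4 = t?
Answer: -56641/944 ≈ -60.001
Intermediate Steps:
T(t) = -4*t
A = -944 (A = -4*236 = -944)
a = -60 (a = 20*(-3) = -60)
E(Y, F) = -60
g = -944/56641 (g = 1/(-60 + 1/(-944)) = 1/(-60 - 1/944) = 1/(-56641/944) = -944/56641 ≈ -0.016666)
1/g = 1/(-944/56641) = -56641/944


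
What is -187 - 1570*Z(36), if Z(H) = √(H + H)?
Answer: -187 - 9420*√2 ≈ -13509.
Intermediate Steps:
Z(H) = √2*√H (Z(H) = √(2*H) = √2*√H)
-187 - 1570*Z(36) = -187 - 1570*√2*√36 = -187 - 1570*√2*6 = -187 - 9420*√2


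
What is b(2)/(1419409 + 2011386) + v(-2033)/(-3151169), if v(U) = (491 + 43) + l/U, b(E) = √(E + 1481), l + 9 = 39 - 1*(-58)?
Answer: -1085534/6406326577 + √1483/3430795 ≈ -0.00015822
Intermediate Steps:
l = 88 (l = -9 + (39 - 1*(-58)) = -9 + (39 + 58) = -9 + 97 = 88)
b(E) = √(1481 + E)
v(U) = 534 + 88/U (v(U) = (491 + 43) + 88/U = 534 + 88/U)
b(2)/(1419409 + 2011386) + v(-2033)/(-3151169) = √(1481 + 2)/(1419409 + 2011386) + (534 + 88/(-2033))/(-3151169) = √1483/3430795 + (534 + 88*(-1/2033))*(-1/3151169) = √1483*(1/3430795) + (534 - 88/2033)*(-1/3151169) = √1483/3430795 + (1085534/2033)*(-1/3151169) = √1483/3430795 - 1085534/6406326577 = -1085534/6406326577 + √1483/3430795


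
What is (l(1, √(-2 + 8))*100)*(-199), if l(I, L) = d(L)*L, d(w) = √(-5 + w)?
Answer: -19900*I*√(30 - 6*√6) ≈ -77847.0*I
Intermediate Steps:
l(I, L) = L*√(-5 + L) (l(I, L) = √(-5 + L)*L = L*√(-5 + L))
(l(1, √(-2 + 8))*100)*(-199) = ((√(-2 + 8)*√(-5 + √(-2 + 8)))*100)*(-199) = ((√6*√(-5 + √6))*100)*(-199) = (100*√6*√(-5 + √6))*(-199) = -19900*√6*√(-5 + √6)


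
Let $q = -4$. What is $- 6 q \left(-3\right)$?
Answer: $-72$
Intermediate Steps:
$- 6 q \left(-3\right) = \left(-6\right) \left(-4\right) \left(-3\right) = 24 \left(-3\right) = -72$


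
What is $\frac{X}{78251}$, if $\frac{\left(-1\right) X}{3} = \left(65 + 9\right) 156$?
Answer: $- \frac{34632}{78251} \approx -0.44258$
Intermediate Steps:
$X = -34632$ ($X = - 3 \left(65 + 9\right) 156 = - 3 \cdot 74 \cdot 156 = \left(-3\right) 11544 = -34632$)
$\frac{X}{78251} = - \frac{34632}{78251}$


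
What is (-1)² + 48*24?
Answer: 1153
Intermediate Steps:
(-1)² + 48*24 = 1 + 1152 = 1153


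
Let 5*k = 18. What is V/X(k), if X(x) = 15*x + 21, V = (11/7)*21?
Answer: 11/25 ≈ 0.44000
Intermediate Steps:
k = 18/5 (k = (⅕)*18 = 18/5 ≈ 3.6000)
V = 33 (V = (11*(⅐))*21 = (11/7)*21 = 33)
X(x) = 21 + 15*x
V/X(k) = 33/(21 + 15*(18/5)) = 33/(21 + 54) = 33/75 = 33*(1/75) = 11/25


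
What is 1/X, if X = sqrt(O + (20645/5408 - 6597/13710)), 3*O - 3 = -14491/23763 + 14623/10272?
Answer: 4628*sqrt(53093424771437024145)/72385154122357 ≈ 0.46587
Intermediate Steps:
O = 103435045/81364512 (O = 1 + (-14491/23763 + 14623/10272)/3 = 1 + (1/3)*(22070533/27121504) = 1 + 22070533/81364512 = 103435045/81364512 ≈ 1.2713)
X = sqrt(53093424771437024145)/3394568580 (X = sqrt(103435045/81364512 + (20645/5408 - 6597/13710)) = sqrt(103435045/81364512 + (20645*(1/5408) - 6597*1/13710)) = sqrt(103435045/81364512 + (20645/5408 - 2199/4570)) = sqrt(103435045/81364512 + 41227729/12357280) = sqrt(72385154122357/15710063388240) = sqrt(53093424771437024145)/3394568580 ≈ 2.1465)
1/X = 1/(sqrt(53093424771437024145)/3394568580) = 4628*sqrt(53093424771437024145)/72385154122357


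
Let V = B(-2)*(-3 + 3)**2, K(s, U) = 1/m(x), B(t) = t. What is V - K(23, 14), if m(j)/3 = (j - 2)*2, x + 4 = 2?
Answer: 1/24 ≈ 0.041667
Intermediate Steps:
x = -2 (x = -4 + 2 = -2)
m(j) = -12 + 6*j (m(j) = 3*((j - 2)*2) = 3*((-2 + j)*2) = 3*(-4 + 2*j) = -12 + 6*j)
K(s, U) = -1/24 (K(s, U) = 1/(-12 + 6*(-2)) = 1/(-12 - 12) = 1/(-24) = -1/24)
V = 0 (V = -2*(-3 + 3)**2 = -2*0**2 = -2*0 = 0)
V - K(23, 14) = 0 - 1*(-1/24) = 0 + 1/24 = 1/24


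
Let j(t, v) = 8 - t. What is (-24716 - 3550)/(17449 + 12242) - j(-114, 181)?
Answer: -1216856/9897 ≈ -122.95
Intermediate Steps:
(-24716 - 3550)/(17449 + 12242) - j(-114, 181) = (-24716 - 3550)/(17449 + 12242) - (8 - 1*(-114)) = -28266/29691 - (8 + 114) = -28266*1/29691 - 1*122 = -9422/9897 - 122 = -1216856/9897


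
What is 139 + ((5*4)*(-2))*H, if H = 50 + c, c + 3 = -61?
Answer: 699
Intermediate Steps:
c = -64 (c = -3 - 61 = -64)
H = -14 (H = 50 - 64 = -14)
139 + ((5*4)*(-2))*H = 139 + ((5*4)*(-2))*(-14) = 139 + (20*(-2))*(-14) = 139 - 40*(-14) = 139 + 560 = 699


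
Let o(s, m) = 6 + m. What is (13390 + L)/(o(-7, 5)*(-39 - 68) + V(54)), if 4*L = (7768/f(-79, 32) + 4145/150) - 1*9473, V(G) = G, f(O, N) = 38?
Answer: -25261861/2560440 ≈ -9.8662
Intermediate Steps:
L = -5267339/2280 (L = ((7768/38 + 4145/150) - 1*9473)/4 = ((7768*(1/38) + 4145*(1/150)) - 9473)/4 = ((3884/19 + 829/30) - 9473)/4 = (132271/570 - 9473)/4 = (¼)*(-5267339/570) = -5267339/2280 ≈ -2310.2)
(13390 + L)/(o(-7, 5)*(-39 - 68) + V(54)) = (13390 - 5267339/2280)/((6 + 5)*(-39 - 68) + 54) = 25261861/(2280*(11*(-107) + 54)) = 25261861/(2280*(-1177 + 54)) = (25261861/2280)/(-1123) = (25261861/2280)*(-1/1123) = -25261861/2560440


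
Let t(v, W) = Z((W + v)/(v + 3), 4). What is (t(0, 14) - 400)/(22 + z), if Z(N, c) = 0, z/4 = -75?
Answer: 200/139 ≈ 1.4388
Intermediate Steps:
z = -300 (z = 4*(-75) = -300)
t(v, W) = 0
(t(0, 14) - 400)/(22 + z) = (0 - 400)/(22 - 300) = -400/(-278) = -400*(-1/278) = 200/139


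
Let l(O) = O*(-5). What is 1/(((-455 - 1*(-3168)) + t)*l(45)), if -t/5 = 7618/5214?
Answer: -869/529030950 ≈ -1.6426e-6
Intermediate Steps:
t = -19045/2607 (t = -38090/5214 = -5*3809/2607 = -19045/2607 ≈ -7.3053)
l(O) = -5*O
1/(((-455 - 1*(-3168)) + t)*l(45)) = 1/(((-455 - 1*(-3168)) - 19045/2607)*((-5*45))) = 1/(((-455 + 3168) - 19045/2607)*(-225)) = -1/225/(2713 - 19045/2607) = -1/225/(7053746/2607) = (2607/7053746)*(-1/225) = -869/529030950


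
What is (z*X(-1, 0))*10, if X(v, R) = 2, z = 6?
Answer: 120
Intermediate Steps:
(z*X(-1, 0))*10 = (6*2)*10 = 12*10 = 120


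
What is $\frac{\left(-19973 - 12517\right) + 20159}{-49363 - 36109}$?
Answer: $\frac{12331}{85472} \approx 0.14427$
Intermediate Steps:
$\frac{\left(-19973 - 12517\right) + 20159}{-49363 - 36109} = \frac{-32490 + 20159}{-85472} = \left(-12331\right) \left(- \frac{1}{85472}\right) = \frac{12331}{85472}$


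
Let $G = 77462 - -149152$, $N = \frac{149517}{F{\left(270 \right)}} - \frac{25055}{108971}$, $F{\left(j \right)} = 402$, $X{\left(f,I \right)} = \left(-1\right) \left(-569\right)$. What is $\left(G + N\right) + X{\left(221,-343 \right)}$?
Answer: $\frac{3322779713161}{14602114} \approx 2.2755 \cdot 10^{5}$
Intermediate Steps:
$X{\left(f,I \right)} = 569$
$N = \frac{5427648299}{14602114}$ ($N = \frac{149517}{402} - \frac{25055}{108971} = 149517 \cdot \frac{1}{402} - \frac{25055}{108971} = \frac{49839}{134} - \frac{25055}{108971} = \frac{5427648299}{14602114} \approx 371.7$)
$G = 226614$ ($G = 77462 + 149152 = 226614$)
$\left(G + N\right) + X{\left(221,-343 \right)} = \left(226614 + \frac{5427648299}{14602114}\right) + 569 = \frac{3314471110295}{14602114} + 569 = \frac{3322779713161}{14602114}$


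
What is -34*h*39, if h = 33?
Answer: -43758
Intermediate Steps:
-34*h*39 = -34*33*39 = -1122*39 = -43758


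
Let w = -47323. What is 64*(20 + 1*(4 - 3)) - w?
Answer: 48667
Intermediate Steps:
64*(20 + 1*(4 - 3)) - w = 64*(20 + 1*(4 - 3)) - 1*(-47323) = 64*(20 + 1*1) + 47323 = 64*(20 + 1) + 47323 = 64*21 + 47323 = 1344 + 47323 = 48667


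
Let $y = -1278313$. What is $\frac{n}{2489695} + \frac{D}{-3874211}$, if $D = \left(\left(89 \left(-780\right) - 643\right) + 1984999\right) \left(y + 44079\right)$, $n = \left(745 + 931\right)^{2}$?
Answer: $\frac{5884353027804175616}{9645603755645} \approx 6.1006 \cdot 10^{5}$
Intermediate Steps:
$n = 2808976$ ($n = 1676^{2} = 2808976$)
$D = -2363479119024$ ($D = \left(\left(89 \left(-780\right) - 643\right) + 1984999\right) \left(-1278313 + 44079\right) = \left(\left(-69420 - 643\right) + 1984999\right) \left(-1234234\right) = \left(-70063 + 1984999\right) \left(-1234234\right) = 1914936 \left(-1234234\right) = -2363479119024$)
$\frac{n}{2489695} + \frac{D}{-3874211} = \frac{2808976}{2489695} - \frac{2363479119024}{-3874211} = 2808976 \cdot \frac{1}{2489695} - - \frac{2363479119024}{3874211} = \frac{2808976}{2489695} + \frac{2363479119024}{3874211} = \frac{5884353027804175616}{9645603755645}$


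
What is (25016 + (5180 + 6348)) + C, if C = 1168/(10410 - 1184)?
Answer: 168578056/4613 ≈ 36544.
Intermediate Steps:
C = 584/4613 (C = 1168/9226 = 1168*(1/9226) = 584/4613 ≈ 0.12660)
(25016 + (5180 + 6348)) + C = (25016 + (5180 + 6348)) + 584/4613 = (25016 + 11528) + 584/4613 = 36544 + 584/4613 = 168578056/4613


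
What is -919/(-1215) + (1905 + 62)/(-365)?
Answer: -410894/88695 ≈ -4.6327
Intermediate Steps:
-919/(-1215) + (1905 + 62)/(-365) = -919*(-1/1215) + 1967*(-1/365) = 919/1215 - 1967/365 = -410894/88695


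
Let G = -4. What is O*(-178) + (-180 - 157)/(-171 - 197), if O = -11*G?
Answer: -2881839/368 ≈ -7831.1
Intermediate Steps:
O = 44 (O = -11*(-4) = 44)
O*(-178) + (-180 - 157)/(-171 - 197) = 44*(-178) + (-180 - 157)/(-171 - 197) = -7832 - 337/(-368) = -7832 - 337*(-1/368) = -7832 + 337/368 = -2881839/368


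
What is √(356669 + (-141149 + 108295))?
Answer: √323815 ≈ 569.05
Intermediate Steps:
√(356669 + (-141149 + 108295)) = √(356669 - 32854) = √323815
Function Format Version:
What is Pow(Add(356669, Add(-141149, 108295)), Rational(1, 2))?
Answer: Pow(323815, Rational(1, 2)) ≈ 569.05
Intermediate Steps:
Pow(Add(356669, Add(-141149, 108295)), Rational(1, 2)) = Pow(Add(356669, -32854), Rational(1, 2)) = Pow(323815, Rational(1, 2))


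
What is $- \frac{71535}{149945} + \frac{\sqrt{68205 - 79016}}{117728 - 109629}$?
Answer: $- \frac{14307}{29989} + \frac{i \sqrt{10811}}{8099} \approx -0.47708 + 0.012838 i$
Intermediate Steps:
$- \frac{71535}{149945} + \frac{\sqrt{68205 - 79016}}{117728 - 109629} = \left(-71535\right) \frac{1}{149945} + \frac{\sqrt{-10811}}{117728 - 109629} = - \frac{14307}{29989} + \frac{i \sqrt{10811}}{8099}$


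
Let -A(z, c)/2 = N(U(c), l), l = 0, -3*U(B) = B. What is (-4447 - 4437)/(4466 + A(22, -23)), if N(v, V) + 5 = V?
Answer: -2221/1119 ≈ -1.9848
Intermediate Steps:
U(B) = -B/3
N(v, V) = -5 + V
A(z, c) = 10 (A(z, c) = -2*(-5 + 0) = -2*(-5) = 10)
(-4447 - 4437)/(4466 + A(22, -23)) = (-4447 - 4437)/(4466 + 10) = -8884/4476 = -8884*1/4476 = -2221/1119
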